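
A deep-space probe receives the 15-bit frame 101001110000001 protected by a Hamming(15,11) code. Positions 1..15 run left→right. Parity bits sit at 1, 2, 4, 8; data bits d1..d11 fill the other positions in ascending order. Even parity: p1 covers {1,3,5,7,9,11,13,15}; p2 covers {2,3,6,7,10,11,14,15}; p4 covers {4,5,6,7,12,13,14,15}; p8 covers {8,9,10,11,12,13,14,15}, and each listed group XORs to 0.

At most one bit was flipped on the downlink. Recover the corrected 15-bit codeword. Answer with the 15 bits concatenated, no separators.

s1 (pos 1,3,5,7,9,11,13,15): 1⊕1⊕0⊕1⊕0⊕0⊕0⊕1 = 0
s2 (pos 2,3,6,7,10,11,14,15): 0⊕1⊕1⊕1⊕0⊕0⊕0⊕1 = 0
s4 (pos 4,5,6,7,12,13,14,15): 0⊕0⊕1⊕1⊕0⊕0⊕0⊕1 = 1
s8 (pos 8,9,10,11,12,13,14,15): 1⊕0⊕0⊕0⊕0⊕0⊕0⊕1 = 0
Syndrome s8…s1 = 0100 → error at position 4.
Flip position 4: 101001110000001 → 101101110000001

101101110000001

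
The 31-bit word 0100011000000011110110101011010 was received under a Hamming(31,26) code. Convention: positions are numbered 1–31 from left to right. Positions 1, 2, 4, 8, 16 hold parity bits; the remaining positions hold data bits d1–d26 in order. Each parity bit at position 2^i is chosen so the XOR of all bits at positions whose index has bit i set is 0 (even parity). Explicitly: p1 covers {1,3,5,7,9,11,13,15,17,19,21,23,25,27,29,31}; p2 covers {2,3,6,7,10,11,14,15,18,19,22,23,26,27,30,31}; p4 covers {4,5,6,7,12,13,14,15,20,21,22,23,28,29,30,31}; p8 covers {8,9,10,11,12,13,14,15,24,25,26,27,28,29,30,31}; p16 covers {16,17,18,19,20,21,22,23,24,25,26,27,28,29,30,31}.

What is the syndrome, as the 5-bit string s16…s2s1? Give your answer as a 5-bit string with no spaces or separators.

s1 (pos 1,3,5,7,9,11,13,15,17,19,21,23,25,27,29,31): 0⊕0⊕0⊕1⊕0⊕0⊕0⊕1⊕1⊕0⊕1⊕1⊕1⊕1⊕0⊕0 = 1
s2 (pos 2,3,6,7,10,11,14,15,18,19,22,23,26,27,30,31): 1⊕0⊕1⊕1⊕0⊕0⊕0⊕1⊕1⊕0⊕0⊕1⊕0⊕1⊕1⊕0 = 0
s4 (pos 4,5,6,7,12,13,14,15,20,21,22,23,28,29,30,31): 0⊕0⊕1⊕1⊕0⊕0⊕0⊕1⊕1⊕1⊕0⊕1⊕1⊕0⊕1⊕0 = 0
s8 (pos 8,9,10,11,12,13,14,15,24,25,26,27,28,29,30,31): 0⊕0⊕0⊕0⊕0⊕0⊕0⊕1⊕0⊕1⊕0⊕1⊕1⊕0⊕1⊕0 = 1
s16 (pos 16,17,18,19,20,21,22,23,24,25,26,27,28,29,30,31): 1⊕1⊕1⊕0⊕1⊕1⊕0⊕1⊕0⊕1⊕0⊕1⊕1⊕0⊕1⊕0 = 0
Syndrome s16…s1 = 01001 → error at position 9.

01001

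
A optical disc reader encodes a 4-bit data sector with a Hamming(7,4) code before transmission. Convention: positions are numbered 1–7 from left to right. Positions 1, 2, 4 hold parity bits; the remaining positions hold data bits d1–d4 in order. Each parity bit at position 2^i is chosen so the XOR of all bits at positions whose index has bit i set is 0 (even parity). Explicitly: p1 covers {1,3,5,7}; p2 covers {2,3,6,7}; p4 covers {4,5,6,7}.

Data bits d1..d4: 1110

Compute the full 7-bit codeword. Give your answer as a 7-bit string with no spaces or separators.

0010110

Place data at non-parity positions: p1 p2 1 p4 1 1 0
p1 (pos 1,3,5,7): XOR of data positions = 1⊕1⊕0 = 0
p2 (pos 2,3,6,7): XOR of data positions = 1⊕1⊕0 = 0
p4 (pos 4,5,6,7): XOR of data positions = 1⊕1⊕0 = 0
Codeword: 0010110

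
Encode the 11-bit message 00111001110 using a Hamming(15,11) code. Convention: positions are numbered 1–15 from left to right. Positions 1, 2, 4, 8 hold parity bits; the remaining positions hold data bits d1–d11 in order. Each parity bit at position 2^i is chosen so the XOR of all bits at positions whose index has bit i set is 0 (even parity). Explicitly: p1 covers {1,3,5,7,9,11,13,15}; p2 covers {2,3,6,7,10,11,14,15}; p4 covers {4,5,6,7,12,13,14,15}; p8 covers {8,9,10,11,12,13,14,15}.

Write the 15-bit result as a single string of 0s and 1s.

110101101001110

Place data at non-parity positions: p1 p2 0 p4 0 1 1 p8 1 0 0 1 1 1 0
p1 (pos 1,3,5,7,9,11,13,15): XOR of data positions = 0⊕0⊕1⊕1⊕0⊕1⊕0 = 1
p2 (pos 2,3,6,7,10,11,14,15): XOR of data positions = 0⊕1⊕1⊕0⊕0⊕1⊕0 = 1
p4 (pos 4,5,6,7,12,13,14,15): XOR of data positions = 0⊕1⊕1⊕1⊕1⊕1⊕0 = 1
p8 (pos 8,9,10,11,12,13,14,15): XOR of data positions = 1⊕0⊕0⊕1⊕1⊕1⊕0 = 0
Codeword: 110101101001110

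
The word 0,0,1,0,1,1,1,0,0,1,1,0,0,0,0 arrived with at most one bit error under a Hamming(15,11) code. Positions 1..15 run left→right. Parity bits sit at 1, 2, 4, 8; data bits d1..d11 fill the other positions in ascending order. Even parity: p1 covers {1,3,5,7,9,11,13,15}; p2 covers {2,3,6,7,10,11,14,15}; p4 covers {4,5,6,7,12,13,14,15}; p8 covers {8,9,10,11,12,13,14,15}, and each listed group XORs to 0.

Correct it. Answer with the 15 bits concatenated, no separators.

s1 (pos 1,3,5,7,9,11,13,15): 0⊕1⊕1⊕1⊕0⊕1⊕0⊕0 = 0
s2 (pos 2,3,6,7,10,11,14,15): 0⊕1⊕1⊕1⊕1⊕1⊕0⊕0 = 1
s4 (pos 4,5,6,7,12,13,14,15): 0⊕1⊕1⊕1⊕0⊕0⊕0⊕0 = 1
s8 (pos 8,9,10,11,12,13,14,15): 0⊕0⊕1⊕1⊕0⊕0⊕0⊕0 = 0
Syndrome s8…s1 = 0110 → error at position 6.
Flip position 6: 001011100110000 → 001010100110000

001010100110000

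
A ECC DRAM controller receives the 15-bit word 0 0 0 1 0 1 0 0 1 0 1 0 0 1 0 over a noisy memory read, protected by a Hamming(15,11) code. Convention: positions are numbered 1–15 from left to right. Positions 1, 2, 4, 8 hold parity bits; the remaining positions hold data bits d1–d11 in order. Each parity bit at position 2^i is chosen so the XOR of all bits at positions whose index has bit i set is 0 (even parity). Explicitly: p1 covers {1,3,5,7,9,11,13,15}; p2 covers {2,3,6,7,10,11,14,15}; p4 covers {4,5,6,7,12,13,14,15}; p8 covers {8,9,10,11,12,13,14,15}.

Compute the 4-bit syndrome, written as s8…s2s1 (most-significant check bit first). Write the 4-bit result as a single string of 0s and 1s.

1110

s1 (pos 1,3,5,7,9,11,13,15): 0⊕0⊕0⊕0⊕1⊕1⊕0⊕0 = 0
s2 (pos 2,3,6,7,10,11,14,15): 0⊕0⊕1⊕0⊕0⊕1⊕1⊕0 = 1
s4 (pos 4,5,6,7,12,13,14,15): 1⊕0⊕1⊕0⊕0⊕0⊕1⊕0 = 1
s8 (pos 8,9,10,11,12,13,14,15): 0⊕1⊕0⊕1⊕0⊕0⊕1⊕0 = 1
Syndrome s8…s1 = 1110 → error at position 14.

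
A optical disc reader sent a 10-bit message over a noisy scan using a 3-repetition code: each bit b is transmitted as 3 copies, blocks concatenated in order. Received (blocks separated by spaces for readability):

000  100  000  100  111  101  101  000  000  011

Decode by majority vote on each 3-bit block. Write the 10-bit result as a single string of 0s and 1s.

0000111001

Block 1 (000): 0 ones → 0
Block 2 (100): 1 one → 0
Block 3 (000): 0 ones → 0
Block 4 (100): 1 one → 0
Block 5 (111): 3 ones → 1
Block 6 (101): 2 ones → 1
Block 7 (101): 2 ones → 1
Block 8 (000): 0 ones → 0
Block 9 (000): 0 ones → 0
Block 10 (011): 2 ones → 1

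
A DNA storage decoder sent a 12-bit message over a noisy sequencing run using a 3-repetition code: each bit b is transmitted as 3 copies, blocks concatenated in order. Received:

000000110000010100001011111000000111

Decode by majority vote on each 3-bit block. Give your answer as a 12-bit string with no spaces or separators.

001000011001

Block 1 (000): 0 ones → 0
Block 2 (000): 0 ones → 0
Block 3 (110): 2 ones → 1
Block 4 (000): 0 ones → 0
Block 5 (010): 1 one → 0
Block 6 (100): 1 one → 0
Block 7 (001): 1 one → 0
Block 8 (011): 2 ones → 1
Block 9 (111): 3 ones → 1
Block 10 (000): 0 ones → 0
Block 11 (000): 0 ones → 0
Block 12 (111): 3 ones → 1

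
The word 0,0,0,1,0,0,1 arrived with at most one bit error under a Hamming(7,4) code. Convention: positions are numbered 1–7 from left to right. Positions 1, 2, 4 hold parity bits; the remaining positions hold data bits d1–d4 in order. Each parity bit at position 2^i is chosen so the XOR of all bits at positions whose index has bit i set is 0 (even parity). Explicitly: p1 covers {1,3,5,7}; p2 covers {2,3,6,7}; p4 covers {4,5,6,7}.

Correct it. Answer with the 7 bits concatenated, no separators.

s1 (pos 1,3,5,7): 0⊕0⊕0⊕1 = 1
s2 (pos 2,3,6,7): 0⊕0⊕0⊕1 = 1
s4 (pos 4,5,6,7): 1⊕0⊕0⊕1 = 0
Syndrome s4…s1 = 011 → error at position 3.
Flip position 3: 0001001 → 0011001

0011001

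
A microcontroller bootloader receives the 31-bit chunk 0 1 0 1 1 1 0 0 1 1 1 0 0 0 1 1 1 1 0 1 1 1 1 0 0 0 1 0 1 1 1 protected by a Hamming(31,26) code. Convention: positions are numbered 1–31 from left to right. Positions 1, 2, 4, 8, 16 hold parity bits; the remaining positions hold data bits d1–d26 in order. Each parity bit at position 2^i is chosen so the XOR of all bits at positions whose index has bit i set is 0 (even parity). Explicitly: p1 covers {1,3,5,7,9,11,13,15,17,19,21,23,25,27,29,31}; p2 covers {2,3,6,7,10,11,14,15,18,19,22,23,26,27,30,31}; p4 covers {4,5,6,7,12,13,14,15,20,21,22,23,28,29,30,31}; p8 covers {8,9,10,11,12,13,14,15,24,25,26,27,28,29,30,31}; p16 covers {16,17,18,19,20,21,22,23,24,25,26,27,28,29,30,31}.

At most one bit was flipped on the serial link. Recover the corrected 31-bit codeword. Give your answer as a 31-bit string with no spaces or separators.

s1 (pos 1,3,5,7,9,11,13,15,17,19,21,23,25,27,29,31): 0⊕0⊕1⊕0⊕1⊕1⊕0⊕1⊕1⊕0⊕1⊕1⊕0⊕1⊕1⊕1 = 0
s2 (pos 2,3,6,7,10,11,14,15,18,19,22,23,26,27,30,31): 1⊕0⊕1⊕0⊕1⊕1⊕0⊕1⊕1⊕0⊕1⊕1⊕0⊕1⊕1⊕1 = 1
s4 (pos 4,5,6,7,12,13,14,15,20,21,22,23,28,29,30,31): 1⊕1⊕1⊕0⊕0⊕0⊕0⊕1⊕1⊕1⊕1⊕1⊕0⊕1⊕1⊕1 = 1
s8 (pos 8,9,10,11,12,13,14,15,24,25,26,27,28,29,30,31): 0⊕1⊕1⊕1⊕0⊕0⊕0⊕1⊕0⊕0⊕0⊕1⊕0⊕1⊕1⊕1 = 0
s16 (pos 16,17,18,19,20,21,22,23,24,25,26,27,28,29,30,31): 1⊕1⊕1⊕0⊕1⊕1⊕1⊕1⊕0⊕0⊕0⊕1⊕0⊕1⊕1⊕1 = 1
Syndrome s16…s1 = 10110 → error at position 22.
Flip position 22: 0101110011100011110111100010111 → 0101110011100011110110100010111

0101110011100011110110100010111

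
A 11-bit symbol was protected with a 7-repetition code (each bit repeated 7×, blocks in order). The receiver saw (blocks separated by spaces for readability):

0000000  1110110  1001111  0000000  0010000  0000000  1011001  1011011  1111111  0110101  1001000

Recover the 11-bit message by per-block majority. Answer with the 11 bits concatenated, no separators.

01100011110

Block 1 (0000000): 0 ones → 0
Block 2 (1110110): 5 ones → 1
Block 3 (1001111): 5 ones → 1
Block 4 (0000000): 0 ones → 0
Block 5 (0010000): 1 one → 0
Block 6 (0000000): 0 ones → 0
Block 7 (1011001): 4 ones → 1
Block 8 (1011011): 5 ones → 1
Block 9 (1111111): 7 ones → 1
Block 10 (0110101): 4 ones → 1
Block 11 (1001000): 2 ones → 0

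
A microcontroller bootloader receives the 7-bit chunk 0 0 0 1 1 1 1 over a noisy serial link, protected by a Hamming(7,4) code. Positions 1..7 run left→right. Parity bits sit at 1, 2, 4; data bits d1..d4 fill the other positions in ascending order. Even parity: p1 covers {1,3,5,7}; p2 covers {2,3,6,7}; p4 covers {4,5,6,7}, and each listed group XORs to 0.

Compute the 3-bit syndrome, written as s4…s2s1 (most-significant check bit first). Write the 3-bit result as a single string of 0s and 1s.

s1 (pos 1,3,5,7): 0⊕0⊕1⊕1 = 0
s2 (pos 2,3,6,7): 0⊕0⊕1⊕1 = 0
s4 (pos 4,5,6,7): 1⊕1⊕1⊕1 = 0
Syndrome s4…s1 = 000 → no error.

000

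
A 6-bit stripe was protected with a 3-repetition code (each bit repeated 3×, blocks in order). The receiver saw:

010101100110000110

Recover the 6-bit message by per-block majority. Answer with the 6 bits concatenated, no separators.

Block 1 (010): 1 one → 0
Block 2 (101): 2 ones → 1
Block 3 (100): 1 one → 0
Block 4 (110): 2 ones → 1
Block 5 (000): 0 ones → 0
Block 6 (110): 2 ones → 1

010101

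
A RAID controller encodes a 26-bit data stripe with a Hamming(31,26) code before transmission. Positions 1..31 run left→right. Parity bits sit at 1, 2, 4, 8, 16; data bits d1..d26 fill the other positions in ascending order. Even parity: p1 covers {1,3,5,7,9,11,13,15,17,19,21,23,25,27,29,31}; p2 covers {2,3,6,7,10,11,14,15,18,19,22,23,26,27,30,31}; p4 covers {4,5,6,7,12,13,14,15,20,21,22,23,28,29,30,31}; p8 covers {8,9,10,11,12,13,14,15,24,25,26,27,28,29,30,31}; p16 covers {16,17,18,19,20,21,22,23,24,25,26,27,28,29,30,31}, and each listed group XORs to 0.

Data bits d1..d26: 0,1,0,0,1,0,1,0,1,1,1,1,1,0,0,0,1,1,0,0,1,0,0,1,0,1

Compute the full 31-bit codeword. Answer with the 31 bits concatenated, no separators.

1000100010101111110001100100101

Place data at non-parity positions: p1 p2 0 p4 1 0 0 p8 1 0 1 0 1 1 1 p16 1 1 0 0 0 1 1 0 0 1 0 0 1 0 1
p1 (pos 1,3,5,7,9,11,13,15,17,19,21,23,25,27,29,31): XOR of data positions = 0⊕1⊕0⊕1⊕1⊕1⊕1⊕1⊕0⊕0⊕1⊕0⊕0⊕1⊕1 = 1
p2 (pos 2,3,6,7,10,11,14,15,18,19,22,23,26,27,30,31): XOR of data positions = 0⊕0⊕0⊕0⊕1⊕1⊕1⊕1⊕0⊕1⊕1⊕1⊕0⊕0⊕1 = 0
p4 (pos 4,5,6,7,12,13,14,15,20,21,22,23,28,29,30,31): XOR of data positions = 1⊕0⊕0⊕0⊕1⊕1⊕1⊕0⊕0⊕1⊕1⊕0⊕1⊕0⊕1 = 0
p8 (pos 8,9,10,11,12,13,14,15,24,25,26,27,28,29,30,31): XOR of data positions = 1⊕0⊕1⊕0⊕1⊕1⊕1⊕0⊕0⊕1⊕0⊕0⊕1⊕0⊕1 = 0
p16 (pos 16,17,18,19,20,21,22,23,24,25,26,27,28,29,30,31): XOR of data positions = 1⊕1⊕0⊕0⊕0⊕1⊕1⊕0⊕0⊕1⊕0⊕0⊕1⊕0⊕1 = 1
Codeword: 1000100010101111110001100100101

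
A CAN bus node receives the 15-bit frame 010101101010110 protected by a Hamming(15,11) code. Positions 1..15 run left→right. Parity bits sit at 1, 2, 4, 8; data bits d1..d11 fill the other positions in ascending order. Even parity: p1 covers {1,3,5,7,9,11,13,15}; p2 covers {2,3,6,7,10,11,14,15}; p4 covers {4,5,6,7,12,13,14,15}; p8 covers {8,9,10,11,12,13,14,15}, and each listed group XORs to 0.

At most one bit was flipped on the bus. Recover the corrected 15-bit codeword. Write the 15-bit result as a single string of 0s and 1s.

010100101010110

s1 (pos 1,3,5,7,9,11,13,15): 0⊕0⊕0⊕1⊕1⊕1⊕1⊕0 = 0
s2 (pos 2,3,6,7,10,11,14,15): 1⊕0⊕1⊕1⊕0⊕1⊕1⊕0 = 1
s4 (pos 4,5,6,7,12,13,14,15): 1⊕0⊕1⊕1⊕0⊕1⊕1⊕0 = 1
s8 (pos 8,9,10,11,12,13,14,15): 0⊕1⊕0⊕1⊕0⊕1⊕1⊕0 = 0
Syndrome s8…s1 = 0110 → error at position 6.
Flip position 6: 010101101010110 → 010100101010110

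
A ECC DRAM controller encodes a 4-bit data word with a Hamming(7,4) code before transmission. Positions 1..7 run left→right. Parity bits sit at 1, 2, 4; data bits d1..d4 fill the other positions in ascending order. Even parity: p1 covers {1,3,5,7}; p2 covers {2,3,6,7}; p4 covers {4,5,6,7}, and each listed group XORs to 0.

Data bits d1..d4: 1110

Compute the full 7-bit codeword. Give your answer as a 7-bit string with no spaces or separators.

Place data at non-parity positions: p1 p2 1 p4 1 1 0
p1 (pos 1,3,5,7): XOR of data positions = 1⊕1⊕0 = 0
p2 (pos 2,3,6,7): XOR of data positions = 1⊕1⊕0 = 0
p4 (pos 4,5,6,7): XOR of data positions = 1⊕1⊕0 = 0
Codeword: 0010110

0010110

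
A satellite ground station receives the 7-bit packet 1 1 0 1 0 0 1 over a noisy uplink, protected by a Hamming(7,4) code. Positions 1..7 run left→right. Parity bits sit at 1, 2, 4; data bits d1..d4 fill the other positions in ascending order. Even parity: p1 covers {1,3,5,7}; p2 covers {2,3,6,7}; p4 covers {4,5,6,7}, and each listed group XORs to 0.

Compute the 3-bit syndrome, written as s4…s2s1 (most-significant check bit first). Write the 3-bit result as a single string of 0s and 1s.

000

s1 (pos 1,3,5,7): 1⊕0⊕0⊕1 = 0
s2 (pos 2,3,6,7): 1⊕0⊕0⊕1 = 0
s4 (pos 4,5,6,7): 1⊕0⊕0⊕1 = 0
Syndrome s4…s1 = 000 → no error.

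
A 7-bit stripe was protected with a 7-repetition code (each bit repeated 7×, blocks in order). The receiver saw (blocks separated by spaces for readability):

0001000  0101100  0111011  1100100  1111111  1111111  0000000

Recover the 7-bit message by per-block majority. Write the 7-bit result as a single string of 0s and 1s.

0010110

Block 1 (0001000): 1 one → 0
Block 2 (0101100): 3 ones → 0
Block 3 (0111011): 5 ones → 1
Block 4 (1100100): 3 ones → 0
Block 5 (1111111): 7 ones → 1
Block 6 (1111111): 7 ones → 1
Block 7 (0000000): 0 ones → 0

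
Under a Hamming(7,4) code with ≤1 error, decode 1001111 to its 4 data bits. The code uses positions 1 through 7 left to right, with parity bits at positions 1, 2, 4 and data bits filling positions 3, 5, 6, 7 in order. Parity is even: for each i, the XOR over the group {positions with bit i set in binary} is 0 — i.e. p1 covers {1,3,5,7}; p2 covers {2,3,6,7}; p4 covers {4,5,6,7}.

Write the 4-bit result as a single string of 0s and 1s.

s1 (pos 1,3,5,7): 1⊕0⊕1⊕1 = 1
s2 (pos 2,3,6,7): 0⊕0⊕1⊕1 = 0
s4 (pos 4,5,6,7): 1⊕1⊕1⊕1 = 0
Syndrome s4…s1 = 001 → error at position 1.
Flip position 1: 1001111 → 0001111
Read data bits from positions 3,5,6,7: 0111

0111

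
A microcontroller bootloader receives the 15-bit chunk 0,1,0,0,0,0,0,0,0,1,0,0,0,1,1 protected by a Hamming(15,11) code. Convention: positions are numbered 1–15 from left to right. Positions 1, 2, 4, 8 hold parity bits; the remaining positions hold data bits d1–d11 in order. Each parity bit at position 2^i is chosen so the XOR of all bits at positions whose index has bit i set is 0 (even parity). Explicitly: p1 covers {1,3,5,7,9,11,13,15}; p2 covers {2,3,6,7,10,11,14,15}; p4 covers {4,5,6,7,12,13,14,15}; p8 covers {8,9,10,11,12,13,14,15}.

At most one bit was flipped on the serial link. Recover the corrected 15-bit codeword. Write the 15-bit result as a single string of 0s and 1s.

s1 (pos 1,3,5,7,9,11,13,15): 0⊕0⊕0⊕0⊕0⊕0⊕0⊕1 = 1
s2 (pos 2,3,6,7,10,11,14,15): 1⊕0⊕0⊕0⊕1⊕0⊕1⊕1 = 0
s4 (pos 4,5,6,7,12,13,14,15): 0⊕0⊕0⊕0⊕0⊕0⊕1⊕1 = 0
s8 (pos 8,9,10,11,12,13,14,15): 0⊕0⊕1⊕0⊕0⊕0⊕1⊕1 = 1
Syndrome s8…s1 = 1001 → error at position 9.
Flip position 9: 010000000100011 → 010000001100011

010000001100011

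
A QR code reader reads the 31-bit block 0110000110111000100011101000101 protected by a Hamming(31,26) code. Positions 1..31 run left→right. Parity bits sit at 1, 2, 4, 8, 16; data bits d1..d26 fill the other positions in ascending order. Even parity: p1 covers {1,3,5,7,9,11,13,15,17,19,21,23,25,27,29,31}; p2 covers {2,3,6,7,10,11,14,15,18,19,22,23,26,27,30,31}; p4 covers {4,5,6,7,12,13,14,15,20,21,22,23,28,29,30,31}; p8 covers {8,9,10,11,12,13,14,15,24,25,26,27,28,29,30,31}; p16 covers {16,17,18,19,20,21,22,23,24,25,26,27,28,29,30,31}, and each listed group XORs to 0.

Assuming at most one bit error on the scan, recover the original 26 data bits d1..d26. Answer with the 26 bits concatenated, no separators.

10001011100100111101000101

s1 (pos 1,3,5,7,9,11,13,15,17,19,21,23,25,27,29,31): 0⊕1⊕0⊕0⊕1⊕1⊕1⊕0⊕1⊕0⊕1⊕1⊕1⊕0⊕1⊕1 = 0
s2 (pos 2,3,6,7,10,11,14,15,18,19,22,23,26,27,30,31): 1⊕1⊕0⊕0⊕0⊕1⊕0⊕0⊕0⊕0⊕1⊕1⊕0⊕0⊕0⊕1 = 0
s4 (pos 4,5,6,7,12,13,14,15,20,21,22,23,28,29,30,31): 0⊕0⊕0⊕0⊕1⊕1⊕0⊕0⊕0⊕1⊕1⊕1⊕0⊕1⊕0⊕1 = 1
s8 (pos 8,9,10,11,12,13,14,15,24,25,26,27,28,29,30,31): 1⊕1⊕0⊕1⊕1⊕1⊕0⊕0⊕0⊕1⊕0⊕0⊕0⊕1⊕0⊕1 = 0
s16 (pos 16,17,18,19,20,21,22,23,24,25,26,27,28,29,30,31): 0⊕1⊕0⊕0⊕0⊕1⊕1⊕1⊕0⊕1⊕0⊕0⊕0⊕1⊕0⊕1 = 1
Syndrome s16…s1 = 10100 → error at position 20.
Flip position 20: 0110000110111000100011101000101 → 0110000110111000100111101000101
Read data bits from positions 3,5,6,7,9,10,11,12,13,14,15,17,18,19,20,21,22,23,24,25,26,27,28,29,30,31: 10001011100100111101000101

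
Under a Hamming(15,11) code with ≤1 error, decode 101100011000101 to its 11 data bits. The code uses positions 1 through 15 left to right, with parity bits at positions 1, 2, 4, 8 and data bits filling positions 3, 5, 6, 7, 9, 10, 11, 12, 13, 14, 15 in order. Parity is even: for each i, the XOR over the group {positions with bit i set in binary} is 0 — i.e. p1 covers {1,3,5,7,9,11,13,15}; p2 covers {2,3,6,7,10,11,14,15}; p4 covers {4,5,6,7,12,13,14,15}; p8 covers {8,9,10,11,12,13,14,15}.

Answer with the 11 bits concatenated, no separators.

11001000101

s1 (pos 1,3,5,7,9,11,13,15): 1⊕1⊕0⊕0⊕1⊕0⊕1⊕1 = 1
s2 (pos 2,3,6,7,10,11,14,15): 0⊕1⊕0⊕0⊕0⊕0⊕0⊕1 = 0
s4 (pos 4,5,6,7,12,13,14,15): 1⊕0⊕0⊕0⊕0⊕1⊕0⊕1 = 1
s8 (pos 8,9,10,11,12,13,14,15): 1⊕1⊕0⊕0⊕0⊕1⊕0⊕1 = 0
Syndrome s8…s1 = 0101 → error at position 5.
Flip position 5: 101100011000101 → 101110011000101
Read data bits from positions 3,5,6,7,9,10,11,12,13,14,15: 11001000101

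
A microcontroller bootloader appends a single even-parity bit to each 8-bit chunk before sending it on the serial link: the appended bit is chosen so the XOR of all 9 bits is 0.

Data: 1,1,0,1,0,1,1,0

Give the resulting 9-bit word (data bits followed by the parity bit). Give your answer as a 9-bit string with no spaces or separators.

XOR of the 8 data bits: 1⊕1⊕0⊕1⊕0⊕1⊕1⊕0 = 1
Parity bit = 1 (so all 9 bits XOR to 0).

110101101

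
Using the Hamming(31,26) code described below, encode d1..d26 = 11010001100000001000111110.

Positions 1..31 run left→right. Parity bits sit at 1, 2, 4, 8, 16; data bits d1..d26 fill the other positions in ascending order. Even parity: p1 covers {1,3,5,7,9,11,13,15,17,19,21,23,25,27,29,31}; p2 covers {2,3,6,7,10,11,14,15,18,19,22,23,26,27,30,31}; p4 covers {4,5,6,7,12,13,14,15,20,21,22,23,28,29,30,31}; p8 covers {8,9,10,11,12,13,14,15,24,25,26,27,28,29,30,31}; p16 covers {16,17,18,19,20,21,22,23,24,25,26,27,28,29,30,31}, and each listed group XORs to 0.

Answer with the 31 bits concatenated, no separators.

Place data at non-parity positions: p1 p2 1 p4 1 0 1 p8 0 0 0 1 1 0 0 p16 0 0 0 0 0 1 0 0 0 1 1 1 1 1 0
p1 (pos 1,3,5,7,9,11,13,15,17,19,21,23,25,27,29,31): XOR of data positions = 1⊕1⊕1⊕0⊕0⊕1⊕0⊕0⊕0⊕0⊕0⊕0⊕1⊕1⊕0 = 0
p2 (pos 2,3,6,7,10,11,14,15,18,19,22,23,26,27,30,31): XOR of data positions = 1⊕0⊕1⊕0⊕0⊕0⊕0⊕0⊕0⊕1⊕0⊕1⊕1⊕1⊕0 = 0
p4 (pos 4,5,6,7,12,13,14,15,20,21,22,23,28,29,30,31): XOR of data positions = 1⊕0⊕1⊕1⊕1⊕0⊕0⊕0⊕0⊕1⊕0⊕1⊕1⊕1⊕0 = 0
p8 (pos 8,9,10,11,12,13,14,15,24,25,26,27,28,29,30,31): XOR of data positions = 0⊕0⊕0⊕1⊕1⊕0⊕0⊕0⊕0⊕1⊕1⊕1⊕1⊕1⊕0 = 1
p16 (pos 16,17,18,19,20,21,22,23,24,25,26,27,28,29,30,31): XOR of data positions = 0⊕0⊕0⊕0⊕0⊕1⊕0⊕0⊕0⊕1⊕1⊕1⊕1⊕1⊕0 = 0
Codeword: 0010101100011000000001000111110

0010101100011000000001000111110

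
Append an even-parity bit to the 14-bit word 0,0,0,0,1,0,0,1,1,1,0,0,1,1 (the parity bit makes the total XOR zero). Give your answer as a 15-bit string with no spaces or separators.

000010011100110

XOR of the 14 data bits: 0⊕0⊕0⊕0⊕1⊕0⊕0⊕1⊕1⊕1⊕0⊕0⊕1⊕1 = 0
Parity bit = 0 (so all 15 bits XOR to 0).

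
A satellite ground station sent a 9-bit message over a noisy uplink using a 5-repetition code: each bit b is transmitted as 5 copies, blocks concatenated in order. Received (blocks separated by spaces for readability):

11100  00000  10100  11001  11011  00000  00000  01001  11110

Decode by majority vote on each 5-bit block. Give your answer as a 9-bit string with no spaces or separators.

Block 1 (11100): 3 ones → 1
Block 2 (00000): 0 ones → 0
Block 3 (10100): 2 ones → 0
Block 4 (11001): 3 ones → 1
Block 5 (11011): 4 ones → 1
Block 6 (00000): 0 ones → 0
Block 7 (00000): 0 ones → 0
Block 8 (01001): 2 ones → 0
Block 9 (11110): 4 ones → 1

100110001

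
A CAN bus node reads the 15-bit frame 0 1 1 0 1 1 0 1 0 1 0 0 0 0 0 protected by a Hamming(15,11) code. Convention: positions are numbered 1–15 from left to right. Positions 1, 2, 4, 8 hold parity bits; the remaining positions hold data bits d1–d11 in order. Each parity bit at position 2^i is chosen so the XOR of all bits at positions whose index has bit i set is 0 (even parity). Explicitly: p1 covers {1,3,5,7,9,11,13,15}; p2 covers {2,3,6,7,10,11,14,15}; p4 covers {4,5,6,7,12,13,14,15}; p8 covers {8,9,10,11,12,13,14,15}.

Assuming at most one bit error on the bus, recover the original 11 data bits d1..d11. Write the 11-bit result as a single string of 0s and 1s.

s1 (pos 1,3,5,7,9,11,13,15): 0⊕1⊕1⊕0⊕0⊕0⊕0⊕0 = 0
s2 (pos 2,3,6,7,10,11,14,15): 1⊕1⊕1⊕0⊕1⊕0⊕0⊕0 = 0
s4 (pos 4,5,6,7,12,13,14,15): 0⊕1⊕1⊕0⊕0⊕0⊕0⊕0 = 0
s8 (pos 8,9,10,11,12,13,14,15): 1⊕0⊕1⊕0⊕0⊕0⊕0⊕0 = 0
Syndrome s8…s1 = 0000 → no error.
Read data bits from positions 3,5,6,7,9,10,11,12,13,14,15: 11100100000

11100100000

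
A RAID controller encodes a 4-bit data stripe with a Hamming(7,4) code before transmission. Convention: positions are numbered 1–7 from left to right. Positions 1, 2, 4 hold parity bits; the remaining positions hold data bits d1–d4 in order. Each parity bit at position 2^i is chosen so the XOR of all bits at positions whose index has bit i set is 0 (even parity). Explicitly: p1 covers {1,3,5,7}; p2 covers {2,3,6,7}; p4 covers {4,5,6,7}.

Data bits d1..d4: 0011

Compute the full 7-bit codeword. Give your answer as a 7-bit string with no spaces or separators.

Place data at non-parity positions: p1 p2 0 p4 0 1 1
p1 (pos 1,3,5,7): XOR of data positions = 0⊕0⊕1 = 1
p2 (pos 2,3,6,7): XOR of data positions = 0⊕1⊕1 = 0
p4 (pos 4,5,6,7): XOR of data positions = 0⊕1⊕1 = 0
Codeword: 1000011

1000011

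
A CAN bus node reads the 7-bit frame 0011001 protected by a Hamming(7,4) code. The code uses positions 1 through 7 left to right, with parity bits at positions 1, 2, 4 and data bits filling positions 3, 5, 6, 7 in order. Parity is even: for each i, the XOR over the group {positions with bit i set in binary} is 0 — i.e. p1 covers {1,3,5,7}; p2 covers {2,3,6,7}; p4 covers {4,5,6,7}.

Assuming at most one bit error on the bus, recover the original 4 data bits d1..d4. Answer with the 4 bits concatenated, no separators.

s1 (pos 1,3,5,7): 0⊕1⊕0⊕1 = 0
s2 (pos 2,3,6,7): 0⊕1⊕0⊕1 = 0
s4 (pos 4,5,6,7): 1⊕0⊕0⊕1 = 0
Syndrome s4…s1 = 000 → no error.
Read data bits from positions 3,5,6,7: 1001

1001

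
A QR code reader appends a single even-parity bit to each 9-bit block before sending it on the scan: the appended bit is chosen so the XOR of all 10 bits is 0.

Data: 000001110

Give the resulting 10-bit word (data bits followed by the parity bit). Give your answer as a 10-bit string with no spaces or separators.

XOR of the 9 data bits: 0⊕0⊕0⊕0⊕0⊕1⊕1⊕1⊕0 = 1
Parity bit = 1 (so all 10 bits XOR to 0).

0000011101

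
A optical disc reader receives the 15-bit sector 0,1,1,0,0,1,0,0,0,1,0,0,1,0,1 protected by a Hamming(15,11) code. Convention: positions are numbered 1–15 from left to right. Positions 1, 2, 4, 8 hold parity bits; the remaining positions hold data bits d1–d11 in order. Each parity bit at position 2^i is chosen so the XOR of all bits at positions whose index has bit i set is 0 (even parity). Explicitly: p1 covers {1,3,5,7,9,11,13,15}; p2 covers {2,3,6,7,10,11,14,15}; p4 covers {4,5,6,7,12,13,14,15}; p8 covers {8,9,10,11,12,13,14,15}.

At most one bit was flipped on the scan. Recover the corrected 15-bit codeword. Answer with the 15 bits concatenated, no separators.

011001000100100

s1 (pos 1,3,5,7,9,11,13,15): 0⊕1⊕0⊕0⊕0⊕0⊕1⊕1 = 1
s2 (pos 2,3,6,7,10,11,14,15): 1⊕1⊕1⊕0⊕1⊕0⊕0⊕1 = 1
s4 (pos 4,5,6,7,12,13,14,15): 0⊕0⊕1⊕0⊕0⊕1⊕0⊕1 = 1
s8 (pos 8,9,10,11,12,13,14,15): 0⊕0⊕1⊕0⊕0⊕1⊕0⊕1 = 1
Syndrome s8…s1 = 1111 → error at position 15.
Flip position 15: 011001000100101 → 011001000100100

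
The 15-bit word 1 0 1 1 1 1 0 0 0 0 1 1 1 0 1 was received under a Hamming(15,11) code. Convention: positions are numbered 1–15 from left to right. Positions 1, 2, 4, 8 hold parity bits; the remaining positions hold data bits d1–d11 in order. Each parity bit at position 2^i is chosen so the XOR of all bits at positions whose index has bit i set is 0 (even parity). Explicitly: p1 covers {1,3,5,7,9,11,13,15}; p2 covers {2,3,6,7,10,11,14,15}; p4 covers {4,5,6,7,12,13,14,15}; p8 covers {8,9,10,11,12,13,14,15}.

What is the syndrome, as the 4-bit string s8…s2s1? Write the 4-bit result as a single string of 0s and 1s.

0000

s1 (pos 1,3,5,7,9,11,13,15): 1⊕1⊕1⊕0⊕0⊕1⊕1⊕1 = 0
s2 (pos 2,3,6,7,10,11,14,15): 0⊕1⊕1⊕0⊕0⊕1⊕0⊕1 = 0
s4 (pos 4,5,6,7,12,13,14,15): 1⊕1⊕1⊕0⊕1⊕1⊕0⊕1 = 0
s8 (pos 8,9,10,11,12,13,14,15): 0⊕0⊕0⊕1⊕1⊕1⊕0⊕1 = 0
Syndrome s8…s1 = 0000 → no error.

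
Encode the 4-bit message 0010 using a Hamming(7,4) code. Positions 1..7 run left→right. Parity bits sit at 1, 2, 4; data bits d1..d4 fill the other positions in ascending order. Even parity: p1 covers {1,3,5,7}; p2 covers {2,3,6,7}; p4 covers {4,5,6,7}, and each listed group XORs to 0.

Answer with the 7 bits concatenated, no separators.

0101010

Place data at non-parity positions: p1 p2 0 p4 0 1 0
p1 (pos 1,3,5,7): XOR of data positions = 0⊕0⊕0 = 0
p2 (pos 2,3,6,7): XOR of data positions = 0⊕1⊕0 = 1
p4 (pos 4,5,6,7): XOR of data positions = 0⊕1⊕0 = 1
Codeword: 0101010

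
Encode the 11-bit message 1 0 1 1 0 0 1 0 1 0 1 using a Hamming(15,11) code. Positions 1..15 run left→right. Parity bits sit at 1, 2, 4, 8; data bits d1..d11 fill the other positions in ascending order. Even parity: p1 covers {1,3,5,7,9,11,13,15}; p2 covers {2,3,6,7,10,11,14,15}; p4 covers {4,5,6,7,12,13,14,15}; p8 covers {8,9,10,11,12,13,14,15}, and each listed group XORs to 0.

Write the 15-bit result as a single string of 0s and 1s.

111001110010101

Place data at non-parity positions: p1 p2 1 p4 0 1 1 p8 0 0 1 0 1 0 1
p1 (pos 1,3,5,7,9,11,13,15): XOR of data positions = 1⊕0⊕1⊕0⊕1⊕1⊕1 = 1
p2 (pos 2,3,6,7,10,11,14,15): XOR of data positions = 1⊕1⊕1⊕0⊕1⊕0⊕1 = 1
p4 (pos 4,5,6,7,12,13,14,15): XOR of data positions = 0⊕1⊕1⊕0⊕1⊕0⊕1 = 0
p8 (pos 8,9,10,11,12,13,14,15): XOR of data positions = 0⊕0⊕1⊕0⊕1⊕0⊕1 = 1
Codeword: 111001110010101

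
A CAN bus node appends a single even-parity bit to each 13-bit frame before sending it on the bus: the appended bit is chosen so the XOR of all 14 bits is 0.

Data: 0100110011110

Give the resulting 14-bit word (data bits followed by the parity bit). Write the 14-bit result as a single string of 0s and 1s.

XOR of the 13 data bits: 0⊕1⊕0⊕0⊕1⊕1⊕0⊕0⊕1⊕1⊕1⊕1⊕0 = 1
Parity bit = 1 (so all 14 bits XOR to 0).

01001100111101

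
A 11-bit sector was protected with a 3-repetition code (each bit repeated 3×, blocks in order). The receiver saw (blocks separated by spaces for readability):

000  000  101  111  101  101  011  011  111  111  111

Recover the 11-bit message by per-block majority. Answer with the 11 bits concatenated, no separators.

Block 1 (000): 0 ones → 0
Block 2 (000): 0 ones → 0
Block 3 (101): 2 ones → 1
Block 4 (111): 3 ones → 1
Block 5 (101): 2 ones → 1
Block 6 (101): 2 ones → 1
Block 7 (011): 2 ones → 1
Block 8 (011): 2 ones → 1
Block 9 (111): 3 ones → 1
Block 10 (111): 3 ones → 1
Block 11 (111): 3 ones → 1

00111111111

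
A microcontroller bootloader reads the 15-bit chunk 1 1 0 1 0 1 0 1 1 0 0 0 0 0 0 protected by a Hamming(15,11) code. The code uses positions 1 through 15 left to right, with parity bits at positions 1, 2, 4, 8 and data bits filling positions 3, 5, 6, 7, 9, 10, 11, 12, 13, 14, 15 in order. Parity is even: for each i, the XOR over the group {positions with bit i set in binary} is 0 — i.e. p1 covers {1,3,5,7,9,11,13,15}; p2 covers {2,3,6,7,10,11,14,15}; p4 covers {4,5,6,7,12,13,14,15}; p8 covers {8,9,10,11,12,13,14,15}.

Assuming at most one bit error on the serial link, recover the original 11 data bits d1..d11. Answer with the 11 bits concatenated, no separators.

s1 (pos 1,3,5,7,9,11,13,15): 1⊕0⊕0⊕0⊕1⊕0⊕0⊕0 = 0
s2 (pos 2,3,6,7,10,11,14,15): 1⊕0⊕1⊕0⊕0⊕0⊕0⊕0 = 0
s4 (pos 4,5,6,7,12,13,14,15): 1⊕0⊕1⊕0⊕0⊕0⊕0⊕0 = 0
s8 (pos 8,9,10,11,12,13,14,15): 1⊕1⊕0⊕0⊕0⊕0⊕0⊕0 = 0
Syndrome s8…s1 = 0000 → no error.
Read data bits from positions 3,5,6,7,9,10,11,12,13,14,15: 00101000000

00101000000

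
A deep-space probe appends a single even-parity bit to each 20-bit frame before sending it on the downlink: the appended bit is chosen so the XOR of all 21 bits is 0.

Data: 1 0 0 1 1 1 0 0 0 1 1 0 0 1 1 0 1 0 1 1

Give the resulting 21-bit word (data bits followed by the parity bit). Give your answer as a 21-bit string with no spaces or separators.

100111000110011010111

XOR of the 20 data bits: 1⊕0⊕0⊕1⊕1⊕1⊕0⊕0⊕0⊕1⊕1⊕0⊕0⊕1⊕1⊕0⊕1⊕0⊕1⊕1 = 1
Parity bit = 1 (so all 21 bits XOR to 0).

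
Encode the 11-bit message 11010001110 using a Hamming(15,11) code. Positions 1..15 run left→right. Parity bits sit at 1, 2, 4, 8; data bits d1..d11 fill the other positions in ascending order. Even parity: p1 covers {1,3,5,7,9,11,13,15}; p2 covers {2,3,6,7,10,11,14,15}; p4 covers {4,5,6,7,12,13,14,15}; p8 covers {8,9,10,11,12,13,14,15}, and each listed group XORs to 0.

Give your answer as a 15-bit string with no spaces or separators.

Place data at non-parity positions: p1 p2 1 p4 1 0 1 p8 0 0 0 1 1 1 0
p1 (pos 1,3,5,7,9,11,13,15): XOR of data positions = 1⊕1⊕1⊕0⊕0⊕1⊕0 = 0
p2 (pos 2,3,6,7,10,11,14,15): XOR of data positions = 1⊕0⊕1⊕0⊕0⊕1⊕0 = 1
p4 (pos 4,5,6,7,12,13,14,15): XOR of data positions = 1⊕0⊕1⊕1⊕1⊕1⊕0 = 1
p8 (pos 8,9,10,11,12,13,14,15): XOR of data positions = 0⊕0⊕0⊕1⊕1⊕1⊕0 = 1
Codeword: 011110110001110

011110110001110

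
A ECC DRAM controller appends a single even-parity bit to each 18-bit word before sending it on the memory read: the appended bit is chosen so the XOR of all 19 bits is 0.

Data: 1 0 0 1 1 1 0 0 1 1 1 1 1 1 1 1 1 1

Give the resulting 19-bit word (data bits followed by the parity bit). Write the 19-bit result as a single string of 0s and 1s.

1001110011111111110

XOR of the 18 data bits: 1⊕0⊕0⊕1⊕1⊕1⊕0⊕0⊕1⊕1⊕1⊕1⊕1⊕1⊕1⊕1⊕1⊕1 = 0
Parity bit = 0 (so all 19 bits XOR to 0).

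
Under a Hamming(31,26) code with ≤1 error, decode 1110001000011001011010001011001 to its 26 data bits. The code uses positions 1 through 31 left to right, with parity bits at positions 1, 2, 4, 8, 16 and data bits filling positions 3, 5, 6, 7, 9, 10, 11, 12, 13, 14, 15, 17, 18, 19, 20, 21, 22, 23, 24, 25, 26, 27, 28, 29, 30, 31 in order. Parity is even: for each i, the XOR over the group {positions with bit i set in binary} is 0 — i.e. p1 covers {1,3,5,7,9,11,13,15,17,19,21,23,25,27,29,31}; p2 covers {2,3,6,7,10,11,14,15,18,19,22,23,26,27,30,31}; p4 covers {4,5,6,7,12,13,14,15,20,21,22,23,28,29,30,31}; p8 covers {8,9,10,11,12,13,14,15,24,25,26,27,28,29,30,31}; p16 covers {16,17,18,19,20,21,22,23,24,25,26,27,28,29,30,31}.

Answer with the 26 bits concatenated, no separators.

00010001100011010001011001

s1 (pos 1,3,5,7,9,11,13,15,17,19,21,23,25,27,29,31): 1⊕1⊕0⊕1⊕0⊕0⊕1⊕0⊕0⊕1⊕1⊕0⊕1⊕1⊕0⊕1 = 1
s2 (pos 2,3,6,7,10,11,14,15,18,19,22,23,26,27,30,31): 1⊕1⊕0⊕1⊕0⊕0⊕0⊕0⊕1⊕1⊕0⊕0⊕0⊕1⊕0⊕1 = 1
s4 (pos 4,5,6,7,12,13,14,15,20,21,22,23,28,29,30,31): 0⊕0⊕0⊕1⊕1⊕1⊕0⊕0⊕0⊕1⊕0⊕0⊕1⊕0⊕0⊕1 = 0
s8 (pos 8,9,10,11,12,13,14,15,24,25,26,27,28,29,30,31): 0⊕0⊕0⊕0⊕1⊕1⊕0⊕0⊕0⊕1⊕0⊕1⊕1⊕0⊕0⊕1 = 0
s16 (pos 16,17,18,19,20,21,22,23,24,25,26,27,28,29,30,31): 1⊕0⊕1⊕1⊕0⊕1⊕0⊕0⊕0⊕1⊕0⊕1⊕1⊕0⊕0⊕1 = 0
Syndrome s16…s1 = 00011 → error at position 3.
Flip position 3: 1110001000011001011010001011001 → 1100001000011001011010001011001
Read data bits from positions 3,5,6,7,9,10,11,12,13,14,15,17,18,19,20,21,22,23,24,25,26,27,28,29,30,31: 00010001100011010001011001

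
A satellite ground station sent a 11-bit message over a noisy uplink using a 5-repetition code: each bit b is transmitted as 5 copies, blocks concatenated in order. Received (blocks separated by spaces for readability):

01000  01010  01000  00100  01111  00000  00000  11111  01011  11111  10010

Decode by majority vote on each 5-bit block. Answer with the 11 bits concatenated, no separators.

00001001110

Block 1 (01000): 1 one → 0
Block 2 (01010): 2 ones → 0
Block 3 (01000): 1 one → 0
Block 4 (00100): 1 one → 0
Block 5 (01111): 4 ones → 1
Block 6 (00000): 0 ones → 0
Block 7 (00000): 0 ones → 0
Block 8 (11111): 5 ones → 1
Block 9 (01011): 3 ones → 1
Block 10 (11111): 5 ones → 1
Block 11 (10010): 2 ones → 0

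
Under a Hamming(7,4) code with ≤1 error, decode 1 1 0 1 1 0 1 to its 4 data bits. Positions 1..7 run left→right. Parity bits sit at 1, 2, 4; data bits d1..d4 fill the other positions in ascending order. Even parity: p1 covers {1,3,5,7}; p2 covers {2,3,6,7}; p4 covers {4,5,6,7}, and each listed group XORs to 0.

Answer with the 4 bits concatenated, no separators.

s1 (pos 1,3,5,7): 1⊕0⊕1⊕1 = 1
s2 (pos 2,3,6,7): 1⊕0⊕0⊕1 = 0
s4 (pos 4,5,6,7): 1⊕1⊕0⊕1 = 1
Syndrome s4…s1 = 101 → error at position 5.
Flip position 5: 1101101 → 1101001
Read data bits from positions 3,5,6,7: 0001

0001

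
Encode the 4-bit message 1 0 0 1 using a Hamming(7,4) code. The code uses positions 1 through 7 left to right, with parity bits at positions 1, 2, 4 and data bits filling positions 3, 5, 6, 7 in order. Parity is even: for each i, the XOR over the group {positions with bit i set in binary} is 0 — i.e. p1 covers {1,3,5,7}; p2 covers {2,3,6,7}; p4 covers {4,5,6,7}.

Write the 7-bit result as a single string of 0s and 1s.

Place data at non-parity positions: p1 p2 1 p4 0 0 1
p1 (pos 1,3,5,7): XOR of data positions = 1⊕0⊕1 = 0
p2 (pos 2,3,6,7): XOR of data positions = 1⊕0⊕1 = 0
p4 (pos 4,5,6,7): XOR of data positions = 0⊕0⊕1 = 1
Codeword: 0011001

0011001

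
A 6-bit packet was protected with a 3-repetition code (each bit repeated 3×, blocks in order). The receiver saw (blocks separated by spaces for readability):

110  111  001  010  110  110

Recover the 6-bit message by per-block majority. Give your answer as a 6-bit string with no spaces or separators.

Block 1 (110): 2 ones → 1
Block 2 (111): 3 ones → 1
Block 3 (001): 1 one → 0
Block 4 (010): 1 one → 0
Block 5 (110): 2 ones → 1
Block 6 (110): 2 ones → 1

110011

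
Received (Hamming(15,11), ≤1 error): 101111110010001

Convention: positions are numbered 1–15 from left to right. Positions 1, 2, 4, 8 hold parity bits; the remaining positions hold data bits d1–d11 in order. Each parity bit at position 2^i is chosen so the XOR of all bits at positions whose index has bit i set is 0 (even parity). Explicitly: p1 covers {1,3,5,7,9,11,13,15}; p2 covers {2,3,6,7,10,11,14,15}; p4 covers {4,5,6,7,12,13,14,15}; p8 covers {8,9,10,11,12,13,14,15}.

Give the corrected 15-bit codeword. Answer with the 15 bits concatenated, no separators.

s1 (pos 1,3,5,7,9,11,13,15): 1⊕1⊕1⊕1⊕0⊕1⊕0⊕1 = 0
s2 (pos 2,3,6,7,10,11,14,15): 0⊕1⊕1⊕1⊕0⊕1⊕0⊕1 = 1
s4 (pos 4,5,6,7,12,13,14,15): 1⊕1⊕1⊕1⊕0⊕0⊕0⊕1 = 1
s8 (pos 8,9,10,11,12,13,14,15): 1⊕0⊕0⊕1⊕0⊕0⊕0⊕1 = 1
Syndrome s8…s1 = 1110 → error at position 14.
Flip position 14: 101111110010001 → 101111110010011

101111110010011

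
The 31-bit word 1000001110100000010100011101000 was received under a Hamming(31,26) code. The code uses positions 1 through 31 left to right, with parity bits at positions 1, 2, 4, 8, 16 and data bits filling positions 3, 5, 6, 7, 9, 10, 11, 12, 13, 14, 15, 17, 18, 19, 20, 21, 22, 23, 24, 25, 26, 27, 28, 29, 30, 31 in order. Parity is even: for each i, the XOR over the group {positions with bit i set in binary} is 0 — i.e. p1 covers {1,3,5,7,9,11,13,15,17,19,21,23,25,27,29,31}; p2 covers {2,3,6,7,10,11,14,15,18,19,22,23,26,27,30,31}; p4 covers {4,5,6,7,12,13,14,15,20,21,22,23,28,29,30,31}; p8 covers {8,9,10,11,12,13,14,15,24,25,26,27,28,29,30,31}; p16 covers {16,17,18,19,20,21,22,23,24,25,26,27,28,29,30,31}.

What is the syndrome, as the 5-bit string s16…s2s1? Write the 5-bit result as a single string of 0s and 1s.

01101

s1 (pos 1,3,5,7,9,11,13,15,17,19,21,23,25,27,29,31): 1⊕0⊕0⊕1⊕1⊕1⊕0⊕0⊕0⊕0⊕0⊕0⊕1⊕0⊕0⊕0 = 1
s2 (pos 2,3,6,7,10,11,14,15,18,19,22,23,26,27,30,31): 0⊕0⊕0⊕1⊕0⊕1⊕0⊕0⊕1⊕0⊕0⊕0⊕1⊕0⊕0⊕0 = 0
s4 (pos 4,5,6,7,12,13,14,15,20,21,22,23,28,29,30,31): 0⊕0⊕0⊕1⊕0⊕0⊕0⊕0⊕1⊕0⊕0⊕0⊕1⊕0⊕0⊕0 = 1
s8 (pos 8,9,10,11,12,13,14,15,24,25,26,27,28,29,30,31): 1⊕1⊕0⊕1⊕0⊕0⊕0⊕0⊕1⊕1⊕1⊕0⊕1⊕0⊕0⊕0 = 1
s16 (pos 16,17,18,19,20,21,22,23,24,25,26,27,28,29,30,31): 0⊕0⊕1⊕0⊕1⊕0⊕0⊕0⊕1⊕1⊕1⊕0⊕1⊕0⊕0⊕0 = 0
Syndrome s16…s1 = 01101 → error at position 13.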